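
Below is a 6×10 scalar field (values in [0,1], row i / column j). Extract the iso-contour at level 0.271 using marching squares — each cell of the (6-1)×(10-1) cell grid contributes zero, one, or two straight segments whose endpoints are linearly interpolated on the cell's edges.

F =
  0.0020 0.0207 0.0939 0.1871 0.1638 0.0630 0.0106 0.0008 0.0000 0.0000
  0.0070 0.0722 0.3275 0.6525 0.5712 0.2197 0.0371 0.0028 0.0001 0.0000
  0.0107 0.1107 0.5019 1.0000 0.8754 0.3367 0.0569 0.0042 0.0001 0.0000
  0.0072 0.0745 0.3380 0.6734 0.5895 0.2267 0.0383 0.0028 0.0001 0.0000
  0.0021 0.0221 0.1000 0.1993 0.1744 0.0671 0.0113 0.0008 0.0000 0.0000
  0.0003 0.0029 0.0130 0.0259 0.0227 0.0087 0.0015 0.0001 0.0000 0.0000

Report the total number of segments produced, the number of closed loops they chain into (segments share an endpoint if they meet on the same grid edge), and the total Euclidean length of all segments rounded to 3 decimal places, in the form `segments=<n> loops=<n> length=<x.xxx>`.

cell (0,1): code 0100 → (0.758,2.000)–(1.000,1.779)
cell (0,2): code 1100 → (0.180,3.000)–(0.758,2.000)
cell (0,3): code 1100 → (0.263,4.000)–(0.180,3.000)
cell (0,4): code 1000 → (1.000,4.854)–(0.263,4.000)
cell (1,1): code 0110 → (1.000,1.779)–(2.000,1.410)
cell (1,4): code 1101 → (1.438,5.000)–(1.000,4.854)
cell (1,5): code 1000 → (2.000,5.235)–(1.438,5.000)
cell (2,1): code 0110 → (2.000,1.410)–(3.000,1.746)
cell (2,4): code 1011 → (3.000,4.878)–(2.597,5.000)
cell (2,5): code 0001 → (2.597,5.000)–(2.000,5.235)
cell (3,1): code 0010 → (3.000,1.746)–(3.282,2.000)
cell (3,2): code 0011 → (3.282,2.000)–(3.849,3.000)
cell (3,3): code 0011 → (3.849,3.000)–(3.767,4.000)
cell (3,4): code 0001 → (3.767,4.000)–(3.000,4.878)
total: 14 segments, chained into 1 closed loop(s), length Σ = 11.566688

segments=14 loops=1 length=11.567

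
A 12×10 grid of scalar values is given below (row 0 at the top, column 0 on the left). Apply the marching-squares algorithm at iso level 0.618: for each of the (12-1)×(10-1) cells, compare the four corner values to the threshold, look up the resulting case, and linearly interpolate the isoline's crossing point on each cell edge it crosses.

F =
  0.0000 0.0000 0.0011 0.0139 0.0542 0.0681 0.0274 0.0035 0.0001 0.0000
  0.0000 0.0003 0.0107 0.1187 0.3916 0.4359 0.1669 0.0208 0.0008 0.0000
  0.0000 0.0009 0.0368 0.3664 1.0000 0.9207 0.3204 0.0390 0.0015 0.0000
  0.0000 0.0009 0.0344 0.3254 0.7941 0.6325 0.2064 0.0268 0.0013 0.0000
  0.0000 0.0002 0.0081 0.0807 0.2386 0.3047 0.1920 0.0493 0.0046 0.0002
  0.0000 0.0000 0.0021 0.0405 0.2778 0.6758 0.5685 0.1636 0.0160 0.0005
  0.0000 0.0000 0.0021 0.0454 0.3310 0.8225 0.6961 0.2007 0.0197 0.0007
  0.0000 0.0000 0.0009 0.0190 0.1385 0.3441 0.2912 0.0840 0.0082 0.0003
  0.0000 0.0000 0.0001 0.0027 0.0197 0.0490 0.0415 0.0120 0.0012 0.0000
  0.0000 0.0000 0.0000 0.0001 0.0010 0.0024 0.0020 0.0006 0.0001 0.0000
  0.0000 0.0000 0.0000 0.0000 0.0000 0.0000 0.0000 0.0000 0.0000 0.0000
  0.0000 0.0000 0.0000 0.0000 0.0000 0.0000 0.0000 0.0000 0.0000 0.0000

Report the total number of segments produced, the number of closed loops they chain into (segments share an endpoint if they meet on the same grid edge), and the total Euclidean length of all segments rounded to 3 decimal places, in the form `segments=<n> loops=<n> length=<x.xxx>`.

cell (1,3): code 0100 → (1.372,4.000)–(2.000,3.397)
cell (1,4): code 1100 → (1.376,5.000)–(1.372,4.000)
cell (1,5): code 1000 → (2.000,5.504)–(1.376,5.000)
cell (2,3): code 0110 → (2.000,3.397)–(3.000,3.624)
cell (2,5): code 1001 → (3.000,5.034)–(2.000,5.504)
cell (3,3): code 0010 → (3.000,3.624)–(3.317,4.000)
cell (3,4): code 0011 → (3.317,4.000)–(3.044,5.000)
cell (3,5): code 0001 → (3.044,5.000)–(3.000,5.034)
cell (4,4): code 0100 → (4.844,5.000)–(5.000,4.855)
cell (4,5): code 1000 → (5.000,5.539)–(4.844,5.000)
cell (5,4): code 0110 → (5.000,4.855)–(6.000,4.584)
cell (5,5): code 1101 → (5.388,6.000)–(5.000,5.539)
cell (5,6): code 1000 → (6.000,6.158)–(5.388,6.000)
cell (6,4): code 0010 → (6.000,4.584)–(6.427,5.000)
cell (6,5): code 0011 → (6.427,5.000)–(6.193,6.000)
cell (6,6): code 0001 → (6.193,6.000)–(6.000,6.158)
total: 16 segments, chained into 2 closed loop(s), length Σ = 11.304816

segments=16 loops=2 length=11.305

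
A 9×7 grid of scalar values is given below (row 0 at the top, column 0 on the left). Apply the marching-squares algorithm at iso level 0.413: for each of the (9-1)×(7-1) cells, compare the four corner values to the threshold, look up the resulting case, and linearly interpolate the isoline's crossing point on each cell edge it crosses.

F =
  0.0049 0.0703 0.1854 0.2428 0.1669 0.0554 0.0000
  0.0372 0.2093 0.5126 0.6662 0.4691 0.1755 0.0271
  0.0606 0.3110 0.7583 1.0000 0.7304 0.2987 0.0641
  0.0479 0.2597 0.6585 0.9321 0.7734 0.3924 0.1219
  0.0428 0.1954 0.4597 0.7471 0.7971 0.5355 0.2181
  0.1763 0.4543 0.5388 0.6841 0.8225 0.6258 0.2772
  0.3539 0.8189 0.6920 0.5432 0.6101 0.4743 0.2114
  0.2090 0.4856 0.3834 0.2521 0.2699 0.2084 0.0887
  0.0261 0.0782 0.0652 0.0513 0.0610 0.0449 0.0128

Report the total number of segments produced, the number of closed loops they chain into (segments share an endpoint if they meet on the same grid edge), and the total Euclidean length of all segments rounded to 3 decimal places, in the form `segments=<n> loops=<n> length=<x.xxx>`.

segments=24 loops=1 length=20.034

cell (0,1): code 0100 → (0.696,2.000)–(1.000,1.672)
cell (0,2): code 1100 → (0.402,3.000)–(0.696,2.000)
cell (0,3): code 1100 → (0.814,4.000)–(0.402,3.000)
cell (0,4): code 1000 → (1.000,4.191)–(0.814,4.000)
cell (1,1): code 0110 → (1.000,1.672)–(2.000,1.228)
cell (1,4): code 1001 → (2.000,4.735)–(1.000,4.191)
cell (2,1): code 0110 → (2.000,1.228)–(3.000,1.384)
cell (2,4): code 1001 → (3.000,4.946)–(2.000,4.735)
cell (3,1): code 0110 → (3.000,1.384)–(4.000,1.823)
cell (3,4): code 1101 → (3.144,5.000)–(3.000,4.946)
cell (3,5): code 1000 → (4.000,5.386)–(3.144,5.000)
cell (4,0): code 0100 → (4.840,1.000)–(5.000,0.851)
cell (4,1): code 1110 → (4.000,1.823)–(4.840,1.000)
cell (4,5): code 1001 → (5.000,5.610)–(4.000,5.386)
cell (5,0): code 0110 → (5.000,0.851)–(6.000,0.127)
cell (5,5): code 1001 → (6.000,5.233)–(5.000,5.610)
cell (6,0): code 0110 → (6.000,0.127)–(7.000,0.738)
cell (6,1): code 1011 → (7.000,1.710)–(6.904,2.000)
cell (6,2): code 0011 → (6.904,2.000)–(6.447,3.000)
cell (6,3): code 0011 → (6.447,3.000)–(6.579,4.000)
cell (6,4): code 0011 → (6.579,4.000)–(6.231,5.000)
cell (6,5): code 0001 → (6.231,5.000)–(6.000,5.233)
cell (7,0): code 0010 → (7.000,0.738)–(7.178,1.000)
cell (7,1): code 0001 → (7.178,1.000)–(7.000,1.710)
total: 24 segments, chained into 1 closed loop(s), length Σ = 20.033885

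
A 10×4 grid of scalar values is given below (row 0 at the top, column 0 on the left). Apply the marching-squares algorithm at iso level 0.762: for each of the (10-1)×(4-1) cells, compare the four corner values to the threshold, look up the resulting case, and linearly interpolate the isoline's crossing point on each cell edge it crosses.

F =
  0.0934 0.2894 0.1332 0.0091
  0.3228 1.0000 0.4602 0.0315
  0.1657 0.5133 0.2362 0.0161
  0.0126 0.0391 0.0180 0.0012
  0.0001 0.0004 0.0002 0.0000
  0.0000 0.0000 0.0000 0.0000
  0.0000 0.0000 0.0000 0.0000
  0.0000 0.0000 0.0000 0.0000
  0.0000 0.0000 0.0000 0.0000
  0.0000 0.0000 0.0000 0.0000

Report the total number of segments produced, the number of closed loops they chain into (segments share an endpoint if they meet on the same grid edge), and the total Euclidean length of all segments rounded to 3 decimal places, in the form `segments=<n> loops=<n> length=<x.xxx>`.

cell (0,0): code 0100 → (0.665,1.000)–(1.000,0.649)
cell (0,1): code 1000 → (1.000,1.441)–(0.665,1.000)
cell (1,0): code 0010 → (1.000,0.649)–(1.489,1.000)
cell (1,1): code 0001 → (1.489,1.000)–(1.000,1.441)
total: 4 segments, chained into 1 closed loop(s), length Σ = 2.299797

segments=4 loops=1 length=2.300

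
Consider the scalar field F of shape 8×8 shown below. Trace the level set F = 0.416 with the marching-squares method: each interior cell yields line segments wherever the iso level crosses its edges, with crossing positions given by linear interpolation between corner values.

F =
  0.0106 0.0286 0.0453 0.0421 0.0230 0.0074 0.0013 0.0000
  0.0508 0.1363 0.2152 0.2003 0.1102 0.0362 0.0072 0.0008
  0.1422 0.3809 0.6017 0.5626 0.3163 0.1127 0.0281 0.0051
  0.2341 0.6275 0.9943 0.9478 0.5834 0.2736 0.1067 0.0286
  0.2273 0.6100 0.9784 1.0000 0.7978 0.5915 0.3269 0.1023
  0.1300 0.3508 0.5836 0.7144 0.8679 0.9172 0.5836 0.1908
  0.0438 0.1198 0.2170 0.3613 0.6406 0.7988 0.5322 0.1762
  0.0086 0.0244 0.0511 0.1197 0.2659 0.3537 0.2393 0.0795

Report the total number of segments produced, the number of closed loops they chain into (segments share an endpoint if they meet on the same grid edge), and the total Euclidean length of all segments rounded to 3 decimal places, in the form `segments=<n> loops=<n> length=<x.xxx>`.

cell (1,1): code 0100 → (1.520,2.000)–(2.000,1.159)
cell (1,2): code 1100 → (1.595,3.000)–(1.520,2.000)
cell (1,3): code 1000 → (2.000,3.595)–(1.595,3.000)
cell (2,0): code 0100 → (2.142,1.000)–(3.000,0.462)
cell (2,1): code 1110 → (2.000,1.159)–(2.142,1.000)
cell (2,3): code 1101 → (2.373,4.000)–(2.000,3.595)
cell (2,4): code 1000 → (3.000,4.540)–(2.373,4.000)
cell (3,0): code 0110 → (3.000,0.462)–(4.000,0.493)
cell (3,4): code 1101 → (3.448,5.000)–(3.000,4.540)
cell (3,5): code 1000 → (4.000,5.663)–(3.448,5.000)
cell (4,0): code 0010 → (4.000,0.493)–(4.748,1.000)
cell (4,1): code 0111 → (4.748,1.000)–(5.000,1.280)
cell (4,5): code 1101 → (4.347,6.000)–(4.000,5.663)
cell (4,6): code 1000 → (5.000,6.427)–(4.347,6.000)
cell (5,1): code 0010 → (5.000,1.280)–(5.457,2.000)
cell (5,2): code 0011 → (5.457,2.000)–(5.845,3.000)
cell (5,3): code 0111 → (5.845,3.000)–(6.000,3.196)
cell (5,6): code 1001 → (6.000,6.326)–(5.000,6.427)
cell (6,3): code 0010 → (6.000,3.196)–(6.599,4.000)
cell (6,4): code 0011 → (6.599,4.000)–(6.860,5.000)
cell (6,5): code 0011 → (6.860,5.000)–(6.397,6.000)
cell (6,6): code 0001 → (6.397,6.000)–(6.000,6.326)
total: 22 segments, chained into 1 closed loop(s), length Σ = 17.176539

segments=22 loops=1 length=17.177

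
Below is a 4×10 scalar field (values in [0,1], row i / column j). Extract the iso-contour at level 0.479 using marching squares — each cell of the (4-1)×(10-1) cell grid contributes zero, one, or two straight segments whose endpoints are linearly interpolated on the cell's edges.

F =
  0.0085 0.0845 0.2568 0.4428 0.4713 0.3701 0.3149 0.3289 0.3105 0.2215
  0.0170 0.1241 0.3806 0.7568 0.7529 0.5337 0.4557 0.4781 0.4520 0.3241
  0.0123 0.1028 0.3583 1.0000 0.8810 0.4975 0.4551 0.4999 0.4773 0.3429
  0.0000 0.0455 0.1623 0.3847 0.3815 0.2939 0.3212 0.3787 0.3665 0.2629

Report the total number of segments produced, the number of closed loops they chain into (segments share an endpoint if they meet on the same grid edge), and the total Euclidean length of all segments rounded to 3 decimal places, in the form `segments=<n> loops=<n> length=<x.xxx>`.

segments=14 loops=2 length=13.841

cell (0,2): code 0100 → (0.115,3.000)–(1.000,2.262)
cell (0,3): code 1100 → (0.027,4.000)–(0.115,3.000)
cell (0,4): code 1100 → (0.666,5.000)–(0.027,4.000)
cell (0,5): code 1000 → (1.000,5.701)–(0.666,5.000)
cell (1,2): code 0110 → (1.000,2.262)–(2.000,2.188)
cell (1,5): code 1001 → (2.000,5.436)–(1.000,5.701)
cell (1,6): code 0100 → (1.041,7.000)–(2.000,6.533)
cell (1,7): code 1000 → (2.000,7.925)–(1.041,7.000)
cell (2,2): code 0010 → (2.000,2.188)–(2.847,3.000)
cell (2,3): code 0011 → (2.847,3.000)–(2.805,4.000)
cell (2,4): code 0011 → (2.805,4.000)–(2.091,5.000)
cell (2,5): code 0001 → (2.091,5.000)–(2.000,5.436)
cell (2,6): code 0010 → (2.000,6.533)–(2.172,7.000)
cell (2,7): code 0001 → (2.172,7.000)–(2.000,7.925)
total: 14 segments, chained into 2 closed loop(s), length Σ = 13.841409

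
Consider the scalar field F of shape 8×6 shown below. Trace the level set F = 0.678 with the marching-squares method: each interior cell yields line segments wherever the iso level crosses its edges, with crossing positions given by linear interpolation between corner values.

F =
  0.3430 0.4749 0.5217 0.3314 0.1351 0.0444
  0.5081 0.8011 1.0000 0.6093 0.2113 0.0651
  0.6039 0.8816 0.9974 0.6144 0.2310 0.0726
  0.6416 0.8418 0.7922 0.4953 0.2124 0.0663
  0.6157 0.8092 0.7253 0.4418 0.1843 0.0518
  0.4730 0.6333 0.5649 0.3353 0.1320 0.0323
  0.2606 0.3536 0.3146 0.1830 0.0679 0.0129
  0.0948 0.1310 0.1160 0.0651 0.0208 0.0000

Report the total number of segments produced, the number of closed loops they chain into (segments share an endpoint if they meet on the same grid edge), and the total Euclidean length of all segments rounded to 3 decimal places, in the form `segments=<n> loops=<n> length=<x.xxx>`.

cell (0,0): code 0100 → (0.623,1.000)–(1.000,0.580)
cell (0,1): code 1100 → (0.327,2.000)–(0.623,1.000)
cell (0,2): code 1000 → (1.000,2.824)–(0.327,2.000)
cell (1,0): code 0110 → (1.000,0.580)–(2.000,0.267)
cell (1,2): code 1001 → (2.000,2.834)–(1.000,2.824)
cell (2,0): code 0110 → (2.000,0.267)–(3.000,0.182)
cell (2,2): code 1001 → (3.000,2.385)–(2.000,2.834)
cell (3,0): code 0110 → (3.000,0.182)–(4.000,0.322)
cell (3,2): code 1001 → (4.000,2.167)–(3.000,2.385)
cell (4,0): code 0010 → (4.000,0.322)–(4.746,1.000)
cell (4,1): code 0011 → (4.746,1.000)–(4.295,2.000)
cell (4,2): code 0001 → (4.295,2.000)–(4.000,2.167)
total: 12 segments, chained into 1 closed loop(s), length Σ = 11.296581

segments=12 loops=1 length=11.297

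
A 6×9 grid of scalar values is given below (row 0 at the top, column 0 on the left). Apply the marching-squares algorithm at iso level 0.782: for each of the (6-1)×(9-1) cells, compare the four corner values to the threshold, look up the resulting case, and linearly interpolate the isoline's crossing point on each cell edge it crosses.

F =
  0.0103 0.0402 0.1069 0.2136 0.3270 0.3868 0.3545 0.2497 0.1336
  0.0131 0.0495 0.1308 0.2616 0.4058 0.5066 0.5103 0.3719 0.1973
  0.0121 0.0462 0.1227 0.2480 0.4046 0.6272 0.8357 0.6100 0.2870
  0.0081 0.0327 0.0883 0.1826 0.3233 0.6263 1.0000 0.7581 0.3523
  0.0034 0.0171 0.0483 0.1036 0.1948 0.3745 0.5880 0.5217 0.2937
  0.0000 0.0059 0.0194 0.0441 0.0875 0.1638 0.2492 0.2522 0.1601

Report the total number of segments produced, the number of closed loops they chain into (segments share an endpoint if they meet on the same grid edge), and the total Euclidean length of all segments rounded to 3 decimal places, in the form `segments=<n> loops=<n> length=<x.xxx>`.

segments=6 loops=1 length=4.680

cell (1,5): code 0100 → (1.835,6.000)–(2.000,5.742)
cell (1,6): code 1000 → (2.000,6.238)–(1.835,6.000)
cell (2,5): code 0110 → (2.000,5.742)–(3.000,5.417)
cell (2,6): code 1001 → (3.000,6.901)–(2.000,6.238)
cell (3,5): code 0010 → (3.000,5.417)–(3.529,6.000)
cell (3,6): code 0001 → (3.529,6.000)–(3.000,6.901)
total: 6 segments, chained into 1 closed loop(s), length Σ = 4.679782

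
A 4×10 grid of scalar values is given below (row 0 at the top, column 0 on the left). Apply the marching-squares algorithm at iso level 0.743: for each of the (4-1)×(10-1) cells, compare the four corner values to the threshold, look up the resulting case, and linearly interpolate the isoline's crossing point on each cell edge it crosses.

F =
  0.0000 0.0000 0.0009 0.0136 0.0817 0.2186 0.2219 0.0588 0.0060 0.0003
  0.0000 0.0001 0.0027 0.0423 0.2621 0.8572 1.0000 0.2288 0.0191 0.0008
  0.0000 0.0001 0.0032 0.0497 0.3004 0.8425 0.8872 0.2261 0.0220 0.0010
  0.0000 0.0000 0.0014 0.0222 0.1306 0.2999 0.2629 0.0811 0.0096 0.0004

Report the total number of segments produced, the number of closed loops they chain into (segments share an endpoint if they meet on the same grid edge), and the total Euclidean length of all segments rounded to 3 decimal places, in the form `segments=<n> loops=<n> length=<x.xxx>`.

cell (0,4): code 0100 → (0.821,5.000)–(1.000,4.808)
cell (0,5): code 1100 → (0.670,6.000)–(0.821,5.000)
cell (0,6): code 1000 → (1.000,6.333)–(0.670,6.000)
cell (1,4): code 0110 → (1.000,4.808)–(2.000,4.816)
cell (1,6): code 1001 → (2.000,6.218)–(1.000,6.333)
cell (2,4): code 0010 → (2.000,4.816)–(2.183,5.000)
cell (2,5): code 0011 → (2.183,5.000)–(2.231,6.000)
cell (2,6): code 0001 → (2.231,6.000)–(2.000,6.218)
total: 8 segments, chained into 1 closed loop(s), length Σ = 5.327828

segments=8 loops=1 length=5.328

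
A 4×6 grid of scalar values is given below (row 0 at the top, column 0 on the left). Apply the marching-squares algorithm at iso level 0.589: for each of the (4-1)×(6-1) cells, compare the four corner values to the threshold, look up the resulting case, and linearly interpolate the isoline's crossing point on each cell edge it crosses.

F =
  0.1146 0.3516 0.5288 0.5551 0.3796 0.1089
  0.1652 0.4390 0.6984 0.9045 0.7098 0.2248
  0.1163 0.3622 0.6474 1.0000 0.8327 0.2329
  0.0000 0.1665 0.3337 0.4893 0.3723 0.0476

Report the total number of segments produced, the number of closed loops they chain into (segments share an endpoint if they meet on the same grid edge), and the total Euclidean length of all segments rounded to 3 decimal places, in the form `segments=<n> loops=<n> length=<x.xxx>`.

segments=10 loops=1 length=8.574

cell (0,1): code 0100 → (0.355,2.000)–(1.000,1.578)
cell (0,2): code 1100 → (0.097,3.000)–(0.355,2.000)
cell (0,3): code 1100 → (0.634,4.000)–(0.097,3.000)
cell (0,4): code 1000 → (1.000,4.249)–(0.634,4.000)
cell (1,1): code 0110 → (1.000,1.578)–(2.000,1.795)
cell (1,4): code 1001 → (2.000,4.406)–(1.000,4.249)
cell (2,1): code 0010 → (2.000,1.795)–(2.186,2.000)
cell (2,2): code 0011 → (2.186,2.000)–(2.805,3.000)
cell (2,3): code 0011 → (2.805,3.000)–(2.529,4.000)
cell (2,4): code 0001 → (2.529,4.000)–(2.000,4.406)
total: 10 segments, chained into 1 closed loop(s), length Σ = 8.573815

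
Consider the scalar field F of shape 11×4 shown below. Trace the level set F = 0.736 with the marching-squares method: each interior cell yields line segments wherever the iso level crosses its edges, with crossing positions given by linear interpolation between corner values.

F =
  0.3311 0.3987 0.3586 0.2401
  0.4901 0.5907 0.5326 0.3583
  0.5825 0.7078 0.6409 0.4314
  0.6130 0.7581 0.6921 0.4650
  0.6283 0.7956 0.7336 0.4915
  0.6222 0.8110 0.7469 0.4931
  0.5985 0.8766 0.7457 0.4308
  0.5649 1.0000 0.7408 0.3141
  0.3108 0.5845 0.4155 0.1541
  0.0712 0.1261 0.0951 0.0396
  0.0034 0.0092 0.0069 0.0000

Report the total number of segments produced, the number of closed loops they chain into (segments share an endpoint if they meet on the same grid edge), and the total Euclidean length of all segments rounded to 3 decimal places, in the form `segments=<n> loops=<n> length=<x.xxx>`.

segments=14 loops=1 length=11.309

cell (2,0): code 0100 → (2.561,1.000)–(3.000,0.848)
cell (2,1): code 1000 → (3.000,1.335)–(2.561,1.000)
cell (3,0): code 0110 → (3.000,0.848)–(4.000,0.644)
cell (3,1): code 1001 → (4.000,1.961)–(3.000,1.335)
cell (4,0): code 0110 → (4.000,0.644)–(5.000,0.603)
cell (4,1): code 1101 → (4.180,2.000)–(4.000,1.961)
cell (4,2): code 1000 → (5.000,2.043)–(4.180,2.000)
cell (5,0): code 0110 → (5.000,0.603)–(6.000,0.494)
cell (5,2): code 1001 → (6.000,2.031)–(5.000,2.043)
cell (6,0): code 0110 → (6.000,0.494)–(7.000,0.393)
cell (6,2): code 1001 → (7.000,2.011)–(6.000,2.031)
cell (7,0): code 0010 → (7.000,0.393)–(7.635,1.000)
cell (7,1): code 0011 → (7.635,1.000)–(7.015,2.000)
cell (7,2): code 0001 → (7.015,2.000)–(7.000,2.011)
total: 14 segments, chained into 1 closed loop(s), length Σ = 11.309363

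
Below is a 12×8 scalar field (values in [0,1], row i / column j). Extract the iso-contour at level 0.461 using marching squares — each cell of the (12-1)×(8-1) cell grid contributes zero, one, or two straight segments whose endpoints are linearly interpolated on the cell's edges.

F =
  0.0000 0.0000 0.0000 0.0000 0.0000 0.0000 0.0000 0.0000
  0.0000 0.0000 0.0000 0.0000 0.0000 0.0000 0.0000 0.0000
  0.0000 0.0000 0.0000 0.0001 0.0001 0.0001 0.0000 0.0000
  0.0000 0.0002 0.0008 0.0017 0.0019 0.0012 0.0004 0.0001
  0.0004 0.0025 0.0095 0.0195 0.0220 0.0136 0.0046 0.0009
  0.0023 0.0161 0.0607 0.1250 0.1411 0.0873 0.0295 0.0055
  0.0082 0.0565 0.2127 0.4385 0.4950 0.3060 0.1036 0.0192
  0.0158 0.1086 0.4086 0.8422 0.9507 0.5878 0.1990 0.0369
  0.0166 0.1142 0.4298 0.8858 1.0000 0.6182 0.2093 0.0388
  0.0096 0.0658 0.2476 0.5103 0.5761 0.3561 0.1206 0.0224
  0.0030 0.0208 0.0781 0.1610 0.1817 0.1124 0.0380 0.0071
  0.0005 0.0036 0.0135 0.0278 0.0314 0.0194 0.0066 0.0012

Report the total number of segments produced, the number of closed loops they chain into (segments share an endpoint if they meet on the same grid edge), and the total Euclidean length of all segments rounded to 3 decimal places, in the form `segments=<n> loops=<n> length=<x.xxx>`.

segments=14 loops=1 length=10.478

cell (5,3): code 0100 → (5.904,4.000)–(6.000,3.398)
cell (5,4): code 1000 → (6.000,4.180)–(5.904,4.000)
cell (6,2): code 0100 → (6.056,3.000)–(7.000,2.121)
cell (6,3): code 1110 → (6.000,3.398)–(6.056,3.000)
cell (6,4): code 1101 → (6.550,5.000)–(6.000,4.180)
cell (6,5): code 1000 → (7.000,5.326)–(6.550,5.000)
cell (7,2): code 0110 → (7.000,2.121)–(8.000,2.068)
cell (7,5): code 1001 → (8.000,5.384)–(7.000,5.326)
cell (8,2): code 0110 → (8.000,2.068)–(9.000,2.812)
cell (8,4): code 1011 → (9.000,4.523)–(8.600,5.000)
cell (8,5): code 0001 → (8.600,5.000)–(8.000,5.384)
cell (9,2): code 0010 → (9.000,2.812)–(9.141,3.000)
cell (9,3): code 0011 → (9.141,3.000)–(9.292,4.000)
cell (9,4): code 0001 → (9.292,4.000)–(9.000,4.523)
total: 14 segments, chained into 1 closed loop(s), length Σ = 10.478360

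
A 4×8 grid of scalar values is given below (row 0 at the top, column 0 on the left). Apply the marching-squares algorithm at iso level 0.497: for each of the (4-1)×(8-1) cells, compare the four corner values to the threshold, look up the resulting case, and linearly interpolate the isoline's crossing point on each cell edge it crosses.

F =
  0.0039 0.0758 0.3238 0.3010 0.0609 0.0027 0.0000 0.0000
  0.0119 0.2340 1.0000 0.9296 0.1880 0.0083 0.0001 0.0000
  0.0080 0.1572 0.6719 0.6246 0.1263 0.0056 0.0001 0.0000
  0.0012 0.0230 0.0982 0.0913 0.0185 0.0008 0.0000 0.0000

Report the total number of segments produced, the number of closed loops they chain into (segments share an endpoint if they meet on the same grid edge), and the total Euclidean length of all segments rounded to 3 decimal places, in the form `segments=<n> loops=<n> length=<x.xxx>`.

segments=8 loops=1 length=6.806

cell (0,1): code 0100 → (0.256,2.000)–(1.000,1.343)
cell (0,2): code 1100 → (0.312,3.000)–(0.256,2.000)
cell (0,3): code 1000 → (1.000,3.583)–(0.312,3.000)
cell (1,1): code 0110 → (1.000,1.343)–(2.000,1.660)
cell (1,3): code 1001 → (2.000,3.256)–(1.000,3.583)
cell (2,1): code 0010 → (2.000,1.660)–(2.305,2.000)
cell (2,2): code 0011 → (2.305,2.000)–(2.239,3.000)
cell (2,3): code 0001 → (2.239,3.000)–(2.000,3.256)
total: 8 segments, chained into 1 closed loop(s), length Σ = 6.806256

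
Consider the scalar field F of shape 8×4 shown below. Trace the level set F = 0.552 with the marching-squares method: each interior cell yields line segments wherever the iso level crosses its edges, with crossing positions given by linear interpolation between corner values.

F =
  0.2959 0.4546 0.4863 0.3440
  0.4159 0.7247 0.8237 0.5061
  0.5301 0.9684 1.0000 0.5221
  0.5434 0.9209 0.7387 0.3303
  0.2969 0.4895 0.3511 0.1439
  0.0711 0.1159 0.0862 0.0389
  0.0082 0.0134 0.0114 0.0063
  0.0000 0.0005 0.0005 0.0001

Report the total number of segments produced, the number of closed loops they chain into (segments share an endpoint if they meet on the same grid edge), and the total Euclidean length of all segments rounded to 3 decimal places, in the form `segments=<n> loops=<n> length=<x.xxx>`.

segments=10 loops=1 length=10.255

cell (0,0): code 0100 → (0.361,1.000)–(1.000,0.441)
cell (0,1): code 1100 → (0.195,2.000)–(0.361,1.000)
cell (0,2): code 1000 → (1.000,2.855)–(0.195,2.000)
cell (1,0): code 0110 → (1.000,0.441)–(2.000,0.050)
cell (1,2): code 1001 → (2.000,2.937)–(1.000,2.855)
cell (2,0): code 0110 → (2.000,0.050)–(3.000,0.023)
cell (2,2): code 1001 → (3.000,2.457)–(2.000,2.937)
cell (3,0): code 0010 → (3.000,0.023)–(3.855,1.000)
cell (3,1): code 0011 → (3.855,1.000)–(3.482,2.000)
cell (3,2): code 0001 → (3.482,2.000)–(3.000,2.457)
total: 10 segments, chained into 1 closed loop(s), length Σ = 10.254790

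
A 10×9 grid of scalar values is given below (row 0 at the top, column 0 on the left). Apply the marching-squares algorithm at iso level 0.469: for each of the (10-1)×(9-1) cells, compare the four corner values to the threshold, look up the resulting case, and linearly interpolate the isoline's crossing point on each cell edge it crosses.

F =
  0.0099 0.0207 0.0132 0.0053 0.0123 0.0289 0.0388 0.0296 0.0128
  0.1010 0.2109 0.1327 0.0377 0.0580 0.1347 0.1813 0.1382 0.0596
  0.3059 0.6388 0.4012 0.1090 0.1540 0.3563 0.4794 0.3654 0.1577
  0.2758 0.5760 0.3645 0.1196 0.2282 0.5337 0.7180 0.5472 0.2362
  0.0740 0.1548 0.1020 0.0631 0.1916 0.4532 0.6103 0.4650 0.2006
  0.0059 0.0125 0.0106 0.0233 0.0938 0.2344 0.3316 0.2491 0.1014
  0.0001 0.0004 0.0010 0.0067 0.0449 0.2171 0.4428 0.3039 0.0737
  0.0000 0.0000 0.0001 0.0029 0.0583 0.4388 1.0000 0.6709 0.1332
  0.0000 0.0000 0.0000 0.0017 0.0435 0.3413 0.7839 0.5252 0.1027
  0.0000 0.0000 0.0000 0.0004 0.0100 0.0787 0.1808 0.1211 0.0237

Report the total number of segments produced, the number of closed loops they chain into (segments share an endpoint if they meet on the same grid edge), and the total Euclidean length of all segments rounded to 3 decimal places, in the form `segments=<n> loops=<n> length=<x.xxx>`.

segments=26 loops=3 length=19.307

cell (1,0): code 0100 → (1.603,1.000)–(2.000,0.490)
cell (1,1): code 1000 → (2.000,1.715)–(1.603,1.000)
cell (1,5): code 0100 → (1.965,6.000)–(2.000,5.916)
cell (1,6): code 1000 → (2.000,6.091)–(1.965,6.000)
cell (2,0): code 0110 → (2.000,0.490)–(3.000,0.644)
cell (2,1): code 1001 → (3.000,1.506)–(2.000,1.715)
cell (2,4): code 0100 → (2.635,5.000)–(3.000,4.788)
cell (2,5): code 1110 → (2.000,5.916)–(2.635,5.000)
cell (2,6): code 1101 → (2.570,7.000)–(2.000,6.091)
cell (2,7): code 1000 → (3.000,7.251)–(2.570,7.000)
cell (3,0): code 0010 → (3.000,0.644)–(3.254,1.000)
cell (3,1): code 0001 → (3.254,1.000)–(3.000,1.506)
cell (3,4): code 0010 → (3.000,4.788)–(3.804,5.000)
cell (3,5): code 0111 → (3.804,5.000)–(4.000,5.101)
cell (3,6): code 1011 → (4.000,6.972)–(3.951,7.000)
cell (3,7): code 0001 → (3.951,7.000)–(3.000,7.251)
cell (4,5): code 0010 → (4.000,5.101)–(4.507,6.000)
cell (4,6): code 0001 → (4.507,6.000)–(4.000,6.972)
cell (6,5): code 0100 → (6.047,6.000)–(7.000,5.054)
cell (6,6): code 1100 → (6.450,7.000)–(6.047,6.000)
cell (6,7): code 1000 → (7.000,7.375)–(6.450,7.000)
cell (7,5): code 0110 → (7.000,5.054)–(8.000,5.289)
cell (7,7): code 1001 → (8.000,7.133)–(7.000,7.375)
cell (8,5): code 0010 → (8.000,5.289)–(8.522,6.000)
cell (8,6): code 0011 → (8.522,6.000)–(8.139,7.000)
cell (8,7): code 0001 → (8.139,7.000)–(8.000,7.133)
total: 26 segments, chained into 3 closed loop(s), length Σ = 19.306668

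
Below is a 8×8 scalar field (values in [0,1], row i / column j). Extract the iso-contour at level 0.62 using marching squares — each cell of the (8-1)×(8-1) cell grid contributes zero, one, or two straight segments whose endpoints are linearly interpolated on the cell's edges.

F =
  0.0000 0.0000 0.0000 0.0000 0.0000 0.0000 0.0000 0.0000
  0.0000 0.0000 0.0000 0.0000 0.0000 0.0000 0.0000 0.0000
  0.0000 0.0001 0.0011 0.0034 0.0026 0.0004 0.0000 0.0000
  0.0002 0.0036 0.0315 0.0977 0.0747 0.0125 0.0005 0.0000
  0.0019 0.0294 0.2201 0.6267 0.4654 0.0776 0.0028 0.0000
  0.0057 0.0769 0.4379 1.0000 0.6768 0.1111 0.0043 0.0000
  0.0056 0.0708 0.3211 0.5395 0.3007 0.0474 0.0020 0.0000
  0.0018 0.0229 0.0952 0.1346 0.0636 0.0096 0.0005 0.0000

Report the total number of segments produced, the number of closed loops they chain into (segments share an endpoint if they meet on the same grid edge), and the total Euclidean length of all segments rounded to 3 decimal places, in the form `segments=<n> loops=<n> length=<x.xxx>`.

cell (3,2): code 0100 → (3.987,3.000)–(4.000,2.984)
cell (3,3): code 1000 → (4.000,3.042)–(3.987,3.000)
cell (4,2): code 0110 → (4.000,2.984)–(5.000,2.324)
cell (4,3): code 1101 → (4.731,4.000)–(4.000,3.042)
cell (4,4): code 1000 → (5.000,4.100)–(4.731,4.000)
cell (5,2): code 0010 → (5.000,2.324)–(5.825,3.000)
cell (5,3): code 0011 → (5.825,3.000)–(5.151,4.000)
cell (5,4): code 0001 → (5.151,4.000)–(5.000,4.100)
total: 8 segments, chained into 1 closed loop(s), length Σ = 5.208699

segments=8 loops=1 length=5.209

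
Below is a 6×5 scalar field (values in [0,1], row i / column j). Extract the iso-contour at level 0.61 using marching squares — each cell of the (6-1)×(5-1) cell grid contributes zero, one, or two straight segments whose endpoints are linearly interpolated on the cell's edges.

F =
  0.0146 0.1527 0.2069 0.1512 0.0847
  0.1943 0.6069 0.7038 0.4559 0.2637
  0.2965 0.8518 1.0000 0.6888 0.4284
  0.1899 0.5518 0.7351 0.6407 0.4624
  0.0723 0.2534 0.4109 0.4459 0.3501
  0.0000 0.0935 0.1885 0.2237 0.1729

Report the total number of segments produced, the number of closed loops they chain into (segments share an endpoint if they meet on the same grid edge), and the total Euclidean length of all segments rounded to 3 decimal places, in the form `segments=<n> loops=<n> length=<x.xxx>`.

cell (0,1): code 0100 → (0.811,2.000)–(1.000,1.032)
cell (0,2): code 1000 → (1.000,2.378)–(0.811,2.000)
cell (1,0): code 0100 → (1.013,1.000)–(2.000,0.565)
cell (1,1): code 1110 → (1.000,1.032)–(1.013,1.000)
cell (1,2): code 1101 → (1.662,3.000)–(1.000,2.378)
cell (1,3): code 1000 → (2.000,3.303)–(1.662,3.000)
cell (2,0): code 0010 → (2.000,0.565)–(2.806,1.000)
cell (2,1): code 0111 → (2.806,1.000)–(3.000,1.318)
cell (2,3): code 1001 → (3.000,3.172)–(2.000,3.303)
cell (3,1): code 0010 → (3.000,1.318)–(3.386,2.000)
cell (3,2): code 0011 → (3.386,2.000)–(3.158,3.000)
cell (3,3): code 0001 → (3.158,3.000)–(3.000,3.172)
total: 12 segments, chained into 1 closed loop(s), length Σ = 8.224204

segments=12 loops=1 length=8.224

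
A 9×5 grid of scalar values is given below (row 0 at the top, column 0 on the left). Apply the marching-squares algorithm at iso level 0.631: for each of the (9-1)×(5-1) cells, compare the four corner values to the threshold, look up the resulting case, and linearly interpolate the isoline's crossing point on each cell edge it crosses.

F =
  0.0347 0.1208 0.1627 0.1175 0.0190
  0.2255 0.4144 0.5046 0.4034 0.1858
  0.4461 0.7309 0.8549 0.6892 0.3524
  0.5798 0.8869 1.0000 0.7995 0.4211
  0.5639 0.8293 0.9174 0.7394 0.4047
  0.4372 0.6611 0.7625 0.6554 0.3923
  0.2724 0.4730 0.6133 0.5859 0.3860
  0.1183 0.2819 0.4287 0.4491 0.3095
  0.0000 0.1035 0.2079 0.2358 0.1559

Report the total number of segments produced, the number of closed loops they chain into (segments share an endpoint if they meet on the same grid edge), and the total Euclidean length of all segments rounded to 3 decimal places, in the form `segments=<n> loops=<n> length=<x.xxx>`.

cell (1,0): code 0100 → (1.684,1.000)–(2.000,0.649)
cell (1,1): code 1100 → (1.361,2.000)–(1.684,1.000)
cell (1,2): code 1100 → (1.796,3.000)–(1.361,2.000)
cell (1,3): code 1000 → (2.000,3.173)–(1.796,3.000)
cell (2,0): code 0110 → (2.000,0.649)–(3.000,0.167)
cell (2,3): code 1001 → (3.000,3.445)–(2.000,3.173)
cell (3,0): code 0110 → (3.000,0.167)–(4.000,0.253)
cell (3,3): code 1001 → (4.000,3.324)–(3.000,3.445)
cell (4,0): code 0110 → (4.000,0.253)–(5.000,0.866)
cell (4,3): code 1001 → (5.000,3.093)–(4.000,3.324)
cell (5,0): code 0010 → (5.000,0.866)–(5.160,1.000)
cell (5,1): code 0011 → (5.160,1.000)–(5.881,2.000)
cell (5,2): code 0011 → (5.881,2.000)–(5.351,3.000)
cell (5,3): code 0001 → (5.351,3.000)–(5.000,3.093)
total: 14 segments, chained into 1 closed loop(s), length Σ = 12.174743

segments=14 loops=1 length=12.175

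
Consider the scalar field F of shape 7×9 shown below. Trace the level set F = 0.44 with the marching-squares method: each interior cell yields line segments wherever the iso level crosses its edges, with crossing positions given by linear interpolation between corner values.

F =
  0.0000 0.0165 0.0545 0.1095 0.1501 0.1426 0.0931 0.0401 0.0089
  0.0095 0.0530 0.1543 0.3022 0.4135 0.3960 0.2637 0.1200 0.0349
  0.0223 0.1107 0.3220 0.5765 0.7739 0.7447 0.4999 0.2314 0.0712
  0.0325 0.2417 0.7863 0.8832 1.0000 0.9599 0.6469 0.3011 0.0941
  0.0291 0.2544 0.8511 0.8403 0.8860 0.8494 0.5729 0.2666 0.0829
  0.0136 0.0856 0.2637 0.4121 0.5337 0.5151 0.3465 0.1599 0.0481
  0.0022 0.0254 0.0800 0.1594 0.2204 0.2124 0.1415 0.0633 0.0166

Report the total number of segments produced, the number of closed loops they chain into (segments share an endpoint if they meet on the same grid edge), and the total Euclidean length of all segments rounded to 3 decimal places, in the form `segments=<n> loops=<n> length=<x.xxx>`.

segments=18 loops=1 length=14.934

cell (1,2): code 0100 → (1.502,3.000)–(2.000,2.464)
cell (1,3): code 1100 → (1.074,4.000)–(1.502,3.000)
cell (1,4): code 1100 → (1.126,5.000)–(1.074,4.000)
cell (1,5): code 1100 → (1.746,6.000)–(1.126,5.000)
cell (1,6): code 1000 → (2.000,6.223)–(1.746,6.000)
cell (2,1): code 0100 → (2.254,2.000)–(3.000,1.364)
cell (2,2): code 1110 → (2.000,2.464)–(2.254,2.000)
cell (2,6): code 1001 → (3.000,6.598)–(2.000,6.223)
cell (3,1): code 0110 → (3.000,1.364)–(4.000,1.311)
cell (3,6): code 1001 → (4.000,6.434)–(3.000,6.598)
cell (4,1): code 0010 → (4.000,1.311)–(4.700,2.000)
cell (4,2): code 0011 → (4.700,2.000)–(4.935,3.000)
cell (4,3): code 0111 → (4.935,3.000)–(5.000,3.229)
cell (4,5): code 1011 → (5.000,5.445)–(4.587,6.000)
cell (4,6): code 0001 → (4.587,6.000)–(4.000,6.434)
cell (5,3): code 0010 → (5.000,3.229)–(5.299,4.000)
cell (5,4): code 0011 → (5.299,4.000)–(5.248,5.000)
cell (5,5): code 0001 → (5.248,5.000)–(5.000,5.445)
total: 18 segments, chained into 1 closed loop(s), length Σ = 14.934328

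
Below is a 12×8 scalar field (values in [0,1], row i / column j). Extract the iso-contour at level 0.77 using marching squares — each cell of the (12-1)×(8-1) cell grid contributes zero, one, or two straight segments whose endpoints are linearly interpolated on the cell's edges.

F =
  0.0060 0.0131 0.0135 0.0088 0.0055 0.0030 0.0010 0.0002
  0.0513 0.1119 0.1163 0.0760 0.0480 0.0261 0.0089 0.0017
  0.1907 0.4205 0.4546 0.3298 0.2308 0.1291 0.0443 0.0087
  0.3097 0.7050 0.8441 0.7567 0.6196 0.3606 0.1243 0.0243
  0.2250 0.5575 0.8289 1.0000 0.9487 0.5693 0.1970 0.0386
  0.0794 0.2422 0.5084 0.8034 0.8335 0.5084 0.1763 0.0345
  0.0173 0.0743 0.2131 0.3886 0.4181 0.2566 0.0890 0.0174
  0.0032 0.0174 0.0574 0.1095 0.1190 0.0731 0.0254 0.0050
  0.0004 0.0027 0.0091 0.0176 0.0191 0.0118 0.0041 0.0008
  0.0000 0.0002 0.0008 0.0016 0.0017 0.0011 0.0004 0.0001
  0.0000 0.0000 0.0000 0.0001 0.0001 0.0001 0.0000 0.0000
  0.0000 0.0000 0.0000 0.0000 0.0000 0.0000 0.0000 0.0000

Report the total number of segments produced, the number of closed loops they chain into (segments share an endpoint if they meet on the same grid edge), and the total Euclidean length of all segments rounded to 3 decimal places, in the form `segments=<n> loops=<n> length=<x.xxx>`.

segments=12 loops=1 length=8.358

cell (2,1): code 0100 → (2.810,2.000)–(3.000,1.467)
cell (2,2): code 1000 → (3.000,2.848)–(2.810,2.000)
cell (3,1): code 0110 → (3.000,1.467)–(4.000,1.783)
cell (3,2): code 1101 → (3.055,3.000)–(3.000,2.848)
cell (3,3): code 1100 → (3.457,4.000)–(3.055,3.000)
cell (3,4): code 1000 → (4.000,4.471)–(3.457,4.000)
cell (4,1): code 0010 → (4.000,1.783)–(4.184,2.000)
cell (4,2): code 0111 → (4.184,2.000)–(5.000,2.887)
cell (4,4): code 1001 → (5.000,4.195)–(4.000,4.471)
cell (5,2): code 0010 → (5.000,2.887)–(5.081,3.000)
cell (5,3): code 0011 → (5.081,3.000)–(5.153,4.000)
cell (5,4): code 0001 → (5.153,4.000)–(5.000,4.195)
total: 12 segments, chained into 1 closed loop(s), length Σ = 8.358129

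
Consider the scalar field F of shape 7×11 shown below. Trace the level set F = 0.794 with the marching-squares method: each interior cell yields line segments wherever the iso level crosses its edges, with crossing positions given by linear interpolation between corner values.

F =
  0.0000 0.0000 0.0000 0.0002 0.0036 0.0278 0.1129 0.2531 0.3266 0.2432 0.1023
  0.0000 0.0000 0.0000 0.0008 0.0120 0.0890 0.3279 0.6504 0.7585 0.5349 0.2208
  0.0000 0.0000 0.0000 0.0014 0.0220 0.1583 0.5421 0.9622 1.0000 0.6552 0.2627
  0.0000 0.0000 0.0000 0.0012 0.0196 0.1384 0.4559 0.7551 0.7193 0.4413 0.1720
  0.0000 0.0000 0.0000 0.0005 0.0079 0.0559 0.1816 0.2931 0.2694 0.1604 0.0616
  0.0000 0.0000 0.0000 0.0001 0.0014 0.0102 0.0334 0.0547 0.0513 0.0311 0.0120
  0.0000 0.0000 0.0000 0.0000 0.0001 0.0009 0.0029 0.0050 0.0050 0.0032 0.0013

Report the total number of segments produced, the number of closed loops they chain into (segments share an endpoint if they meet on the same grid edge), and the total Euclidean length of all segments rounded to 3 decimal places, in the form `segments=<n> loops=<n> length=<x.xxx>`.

segments=6 loops=1 length=5.616

cell (1,6): code 0100 → (1.461,7.000)–(2.000,6.600)
cell (1,7): code 1100 → (1.147,8.000)–(1.461,7.000)
cell (1,8): code 1000 → (2.000,8.597)–(1.147,8.000)
cell (2,6): code 0010 → (2.000,6.600)–(2.812,7.000)
cell (2,7): code 0011 → (2.812,7.000)–(2.734,8.000)
cell (2,8): code 0001 → (2.734,8.000)–(2.000,8.597)
total: 6 segments, chained into 1 closed loop(s), length Σ = 5.616098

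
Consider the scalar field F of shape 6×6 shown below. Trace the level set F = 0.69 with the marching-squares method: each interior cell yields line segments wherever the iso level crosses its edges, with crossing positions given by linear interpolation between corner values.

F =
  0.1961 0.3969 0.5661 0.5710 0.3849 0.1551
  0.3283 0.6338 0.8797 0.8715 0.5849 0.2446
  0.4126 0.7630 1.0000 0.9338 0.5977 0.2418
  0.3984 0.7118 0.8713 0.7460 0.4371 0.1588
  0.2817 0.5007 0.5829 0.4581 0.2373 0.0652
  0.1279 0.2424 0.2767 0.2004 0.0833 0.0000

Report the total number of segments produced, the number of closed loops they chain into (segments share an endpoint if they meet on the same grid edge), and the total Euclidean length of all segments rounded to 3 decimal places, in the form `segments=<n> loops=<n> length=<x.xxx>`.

cell (0,1): code 0100 → (0.395,2.000)–(1.000,1.229)
cell (0,2): code 1100 → (0.396,3.000)–(0.395,2.000)
cell (0,3): code 1000 → (1.000,3.633)–(0.396,3.000)
cell (1,0): code 0100 → (1.435,1.000)–(2.000,0.792)
cell (1,1): code 1110 → (1.000,1.229)–(1.435,1.000)
cell (1,3): code 1001 → (2.000,3.725)–(1.000,3.633)
cell (2,0): code 0110 → (2.000,0.792)–(3.000,0.930)
cell (2,3): code 1001 → (3.000,3.181)–(2.000,3.725)
cell (3,0): code 0010 → (3.000,0.930)–(3.103,1.000)
cell (3,1): code 0011 → (3.103,1.000)–(3.629,2.000)
cell (3,2): code 0011 → (3.629,2.000)–(3.195,3.000)
cell (3,3): code 0001 → (3.195,3.000)–(3.000,3.181)
total: 12 segments, chained into 1 closed loop(s), length Σ = 9.711474

segments=12 loops=1 length=9.711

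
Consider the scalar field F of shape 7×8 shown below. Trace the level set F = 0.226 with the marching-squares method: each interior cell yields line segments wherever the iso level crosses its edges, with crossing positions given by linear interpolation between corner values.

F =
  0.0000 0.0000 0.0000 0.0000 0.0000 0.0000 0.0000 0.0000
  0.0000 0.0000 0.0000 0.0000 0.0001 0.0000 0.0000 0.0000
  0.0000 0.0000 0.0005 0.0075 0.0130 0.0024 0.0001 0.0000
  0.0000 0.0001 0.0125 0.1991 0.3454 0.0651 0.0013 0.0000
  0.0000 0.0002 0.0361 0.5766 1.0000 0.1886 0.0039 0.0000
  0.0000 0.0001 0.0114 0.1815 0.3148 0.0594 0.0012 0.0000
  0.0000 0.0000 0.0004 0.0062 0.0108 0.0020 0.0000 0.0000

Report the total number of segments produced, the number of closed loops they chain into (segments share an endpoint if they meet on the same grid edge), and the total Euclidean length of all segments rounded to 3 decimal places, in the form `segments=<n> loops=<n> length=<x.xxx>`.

cell (2,3): code 0100 → (2.641,4.000)–(3.000,3.184)
cell (2,4): code 1000 → (3.000,4.426)–(2.641,4.000)
cell (3,2): code 0100 → (3.071,3.000)–(4.000,2.351)
cell (3,3): code 1110 → (3.000,3.184)–(3.071,3.000)
cell (3,4): code 1001 → (4.000,4.954)–(3.000,4.426)
cell (4,2): code 0010 → (4.000,2.351)–(4.887,3.000)
cell (4,3): code 0111 → (4.887,3.000)–(5.000,3.334)
cell (4,4): code 1001 → (5.000,4.348)–(4.000,4.954)
cell (5,3): code 0010 → (5.000,3.334)–(5.292,4.000)
cell (5,4): code 0001 → (5.292,4.000)–(5.000,4.348)
total: 10 segments, chained into 1 closed loop(s), length Σ = 7.712124

segments=10 loops=1 length=7.712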